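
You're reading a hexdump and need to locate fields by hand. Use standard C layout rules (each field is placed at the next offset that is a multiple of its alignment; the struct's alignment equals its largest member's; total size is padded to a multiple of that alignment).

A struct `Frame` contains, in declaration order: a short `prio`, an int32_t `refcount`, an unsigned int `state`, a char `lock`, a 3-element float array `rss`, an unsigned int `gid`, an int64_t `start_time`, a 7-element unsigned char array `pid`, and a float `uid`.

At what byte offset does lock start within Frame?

12

prio at 0 (size 2, align 2) → ends 2
pad 2 to align 4 for refcount
refcount at 4 (size 4, align 4) → ends 8
state at 8 (size 4, align 4) → ends 12
lock at 12 (size 1, align 1) → ends 13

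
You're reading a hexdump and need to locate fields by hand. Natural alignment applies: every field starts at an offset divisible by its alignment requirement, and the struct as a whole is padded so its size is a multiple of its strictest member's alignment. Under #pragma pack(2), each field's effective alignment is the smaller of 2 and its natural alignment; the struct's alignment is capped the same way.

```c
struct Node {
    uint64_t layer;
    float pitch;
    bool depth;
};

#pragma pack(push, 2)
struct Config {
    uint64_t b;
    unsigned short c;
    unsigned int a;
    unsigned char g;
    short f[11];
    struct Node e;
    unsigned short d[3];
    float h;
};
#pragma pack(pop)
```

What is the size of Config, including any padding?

64 bytes

Node: 0..8  layer  (8B, 8-aligned); 8..12  pitch  (4B, 4-aligned); 12..13  depth  (1B, 1-aligned); 13..16  -- tail padding (3B); sizeof = 16, alignof = 8
0..8  b  (8B, 2-aligned)
8..10  c  (2B, 2-aligned)
10..14  a  (4B, 2-aligned)
14..15  g  (1B, 1-aligned)
15..16  -- padding (1B)
16..38  f  (22B, 2-aligned)
38..54  e  (16B, 2-aligned)
54..60  d  (6B, 2-aligned)
60..64  h  (4B, 2-aligned)
sizeof = 64, alignof = 2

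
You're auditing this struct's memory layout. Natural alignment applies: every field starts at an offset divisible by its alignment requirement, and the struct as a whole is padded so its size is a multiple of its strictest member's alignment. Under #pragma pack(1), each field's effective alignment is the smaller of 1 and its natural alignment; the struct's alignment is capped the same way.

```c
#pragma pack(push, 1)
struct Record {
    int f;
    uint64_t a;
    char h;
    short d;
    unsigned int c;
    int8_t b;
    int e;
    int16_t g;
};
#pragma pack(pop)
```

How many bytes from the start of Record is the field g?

24

@0: f [4B, align 1] → 4
@4: a [8B, align 1] → 12
@12: h [1B, align 1] → 13
@13: d [2B, align 1] → 15
@15: c [4B, align 1] → 19
@19: b [1B, align 1] → 20
@20: e [4B, align 1] → 24
@24: g [2B, align 1] → 26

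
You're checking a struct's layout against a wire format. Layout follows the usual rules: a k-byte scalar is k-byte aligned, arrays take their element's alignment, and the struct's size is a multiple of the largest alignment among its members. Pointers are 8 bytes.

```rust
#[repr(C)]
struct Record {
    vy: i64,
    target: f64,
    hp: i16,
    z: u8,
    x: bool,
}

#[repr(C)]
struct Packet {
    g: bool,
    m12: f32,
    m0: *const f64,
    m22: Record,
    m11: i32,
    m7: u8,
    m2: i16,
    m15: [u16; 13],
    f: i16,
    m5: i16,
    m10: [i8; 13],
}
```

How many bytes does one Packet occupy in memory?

96 bytes

Record: 0..8  vy  (8B, 8-aligned); 8..16  target  (8B, 8-aligned); 16..18  hp  (2B, 2-aligned); 18..19  z  (1B, 1-aligned); 19..20  x  (1B, 1-aligned); 20..24  -- tail padding (4B); sizeof = 24, alignof = 8
0..1  g  (1B, 1-aligned)
1..4  -- padding (3B)
4..8  m12  (4B, 4-aligned)
8..16  m0  (8B, 8-aligned)
16..40  m22  (24B, 8-aligned)
40..44  m11  (4B, 4-aligned)
44..45  m7  (1B, 1-aligned)
45..46  -- padding (1B)
46..48  m2  (2B, 2-aligned)
48..74  m15  (26B, 2-aligned)
74..76  f  (2B, 2-aligned)
76..78  m5  (2B, 2-aligned)
78..91  m10  (13B, 1-aligned)
91..96  -- tail padding (5B)
sizeof = 96, alignof = 8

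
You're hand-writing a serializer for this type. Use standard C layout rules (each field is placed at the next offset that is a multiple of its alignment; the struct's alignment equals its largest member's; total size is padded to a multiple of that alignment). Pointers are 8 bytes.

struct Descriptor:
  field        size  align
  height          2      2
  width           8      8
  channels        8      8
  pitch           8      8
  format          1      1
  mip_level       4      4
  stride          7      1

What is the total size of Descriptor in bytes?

height at 0 (size 2, align 2) → ends 2
pad 6 to align 8 for width
width at 8 (size 8, align 8) → ends 16
channels at 16 (size 8, align 8) → ends 24
pitch at 24 (size 8, align 8) → ends 32
format at 32 (size 1, align 1) → ends 33
pad 3 to align 4 for mip_level
mip_level at 36 (size 4, align 4) → ends 40
stride at 40 (size 7, align 1) → ends 47
tail pad 1 to reach multiple of 8
total 48 bytes, alignment 8

48 bytes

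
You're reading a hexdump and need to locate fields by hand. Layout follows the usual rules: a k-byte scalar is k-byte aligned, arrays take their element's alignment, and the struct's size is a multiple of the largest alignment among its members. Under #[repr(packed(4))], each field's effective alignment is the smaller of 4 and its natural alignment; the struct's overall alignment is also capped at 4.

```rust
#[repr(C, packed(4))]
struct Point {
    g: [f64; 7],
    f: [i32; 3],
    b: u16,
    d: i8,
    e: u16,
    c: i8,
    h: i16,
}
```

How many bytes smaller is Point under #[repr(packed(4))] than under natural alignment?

0

natural layout:
  0..56  g  (56B, 8-aligned)
  56..68  f  (12B, 4-aligned)
  68..70  b  (2B, 2-aligned)
  70..71  d  (1B, 1-aligned)
  71..72  -- padding (1B)
  72..74  e  (2B, 2-aligned)
  74..75  c  (1B, 1-aligned)
  75..76  -- padding (1B)
  76..78  h  (2B, 2-aligned)
  78..80  -- tail padding (2B)
  sizeof = 80, alignof = 8
packed(4) layout:
  0..56  g  (56B, 4-aligned)
  56..68  f  (12B, 4-aligned)
  68..70  b  (2B, 2-aligned)
  70..71  d  (1B, 1-aligned)
  71..72  -- padding (1B)
  72..74  e  (2B, 2-aligned)
  74..75  c  (1B, 1-aligned)
  75..76  -- padding (1B)
  76..78  h  (2B, 2-aligned)
  78..80  -- tail padding (2B)
  sizeof = 80, alignof = 4
80 − 80 = 0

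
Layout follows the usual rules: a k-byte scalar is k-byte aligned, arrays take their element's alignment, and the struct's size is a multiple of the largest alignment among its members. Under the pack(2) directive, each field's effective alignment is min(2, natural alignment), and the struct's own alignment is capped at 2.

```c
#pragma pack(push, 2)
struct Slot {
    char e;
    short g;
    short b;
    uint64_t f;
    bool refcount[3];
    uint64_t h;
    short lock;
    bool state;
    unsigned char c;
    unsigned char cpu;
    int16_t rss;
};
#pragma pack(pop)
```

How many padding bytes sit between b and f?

0

@0: e [1B, align 1] → 1
+1 pad (align 2)
@2: g [2B, align 2] → 4
@4: b [2B, align 2] → 6
@6: f [8B, align 2] → 14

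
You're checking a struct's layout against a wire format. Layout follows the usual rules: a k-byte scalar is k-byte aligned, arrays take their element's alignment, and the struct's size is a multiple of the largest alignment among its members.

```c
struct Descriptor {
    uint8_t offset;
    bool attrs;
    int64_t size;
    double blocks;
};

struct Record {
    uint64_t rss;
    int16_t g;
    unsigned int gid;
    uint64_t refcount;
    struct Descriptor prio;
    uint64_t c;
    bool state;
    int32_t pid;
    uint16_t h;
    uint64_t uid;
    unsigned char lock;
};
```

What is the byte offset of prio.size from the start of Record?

Descriptor: 0..1  offset  (1B, 1-aligned); 1..2  attrs  (1B, 1-aligned); 2..8  -- padding (6B); 8..16  size  (8B, 8-aligned); 16..24  blocks  (8B, 8-aligned); sizeof = 24, alignof = 8
0..8  rss  (8B, 8-aligned)
8..10  g  (2B, 2-aligned)
10..12  -- padding (2B)
12..16  gid  (4B, 4-aligned)
16..24  refcount  (8B, 8-aligned)
24..48  prio  (24B, 8-aligned)
within Descriptor: size at 8
24 + 8 = 32

32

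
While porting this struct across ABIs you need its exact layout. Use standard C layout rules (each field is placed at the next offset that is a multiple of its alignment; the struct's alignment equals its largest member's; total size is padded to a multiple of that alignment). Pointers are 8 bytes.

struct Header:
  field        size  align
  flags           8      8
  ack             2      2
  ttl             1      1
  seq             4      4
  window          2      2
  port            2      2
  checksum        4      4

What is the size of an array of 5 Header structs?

120

0..8  flags  (8B, 8-aligned)
8..10  ack  (2B, 2-aligned)
10..11  ttl  (1B, 1-aligned)
11..12  -- padding (1B)
12..16  seq  (4B, 4-aligned)
16..18  window  (2B, 2-aligned)
18..20  port  (2B, 2-aligned)
20..24  checksum  (4B, 4-aligned)
sizeof = 24, alignof = 8
array of 5: 5 × 24 = 120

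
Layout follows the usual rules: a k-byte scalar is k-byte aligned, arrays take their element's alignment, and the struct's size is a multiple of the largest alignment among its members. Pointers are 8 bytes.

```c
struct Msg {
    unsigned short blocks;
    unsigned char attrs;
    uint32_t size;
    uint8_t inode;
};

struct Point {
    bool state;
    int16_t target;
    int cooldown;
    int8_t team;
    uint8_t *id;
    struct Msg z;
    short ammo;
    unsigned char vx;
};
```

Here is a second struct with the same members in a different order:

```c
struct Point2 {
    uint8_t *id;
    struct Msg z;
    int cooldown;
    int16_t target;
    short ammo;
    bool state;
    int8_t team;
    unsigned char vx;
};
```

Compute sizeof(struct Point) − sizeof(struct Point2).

8

Msg: blocks at 0 (size 2, align 2) → ends 2; attrs at 2 (size 1, align 1) → ends 3; pad 1 to align 4 for size; size at 4 (size 4, align 4) → ends 8; inode at 8 (size 1, align 1) → ends 9; tail pad 3 to reach multiple of 4; total 12 bytes, alignment 4
state at 0 (size 1, align 1) → ends 1
pad 1 to align 2 for target
target at 2 (size 2, align 2) → ends 4
cooldown at 4 (size 4, align 4) → ends 8
team at 8 (size 1, align 1) → ends 9
pad 7 to align 8 for id
id at 16 (size 8, align 8) → ends 24
z at 24 (size 12, align 4) → ends 36
ammo at 36 (size 2, align 2) → ends 38
vx at 38 (size 1, align 1) → ends 39
tail pad 1 to reach multiple of 8
total 40 bytes, alignment 8
— Point2 —
id at 0 (size 8, align 8) → ends 8
z at 8 (size 12, align 4) → ends 20
cooldown at 20 (size 4, align 4) → ends 24
target at 24 (size 2, align 2) → ends 26
ammo at 26 (size 2, align 2) → ends 28
state at 28 (size 1, align 1) → ends 29
team at 29 (size 1, align 1) → ends 30
vx at 30 (size 1, align 1) → ends 31
tail pad 1 to reach multiple of 8
total 32 bytes, alignment 8
40 − 32 = 8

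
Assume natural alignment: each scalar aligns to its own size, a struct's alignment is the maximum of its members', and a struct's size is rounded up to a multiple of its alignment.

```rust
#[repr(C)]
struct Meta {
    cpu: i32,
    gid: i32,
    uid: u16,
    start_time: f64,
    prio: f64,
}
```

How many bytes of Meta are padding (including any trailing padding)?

cpu at 0 (size 4, align 4) → ends 4
gid at 4 (size 4, align 4) → ends 8
uid at 8 (size 2, align 2) → ends 10
pad 6 to align 8 for start_time
start_time at 16 (size 8, align 8) → ends 24
prio at 24 (size 8, align 8) → ends 32
total 32 bytes, alignment 8
data bytes 26, size 32 → padding 6

6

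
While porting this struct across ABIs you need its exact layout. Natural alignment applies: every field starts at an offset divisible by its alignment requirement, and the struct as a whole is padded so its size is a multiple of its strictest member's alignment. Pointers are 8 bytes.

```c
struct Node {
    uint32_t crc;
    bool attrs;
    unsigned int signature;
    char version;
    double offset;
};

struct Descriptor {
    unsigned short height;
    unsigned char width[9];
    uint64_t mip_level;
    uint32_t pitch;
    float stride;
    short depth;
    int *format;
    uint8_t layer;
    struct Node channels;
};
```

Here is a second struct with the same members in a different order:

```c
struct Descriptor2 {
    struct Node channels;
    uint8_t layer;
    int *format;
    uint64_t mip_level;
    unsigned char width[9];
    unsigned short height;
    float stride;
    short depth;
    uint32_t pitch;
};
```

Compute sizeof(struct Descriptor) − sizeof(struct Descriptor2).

Node: @0: crc [4B, align 4] → 4; @4: attrs [1B, align 1] → 5; +3 pad (align 4); @8: signature [4B, align 4] → 12; @12: version [1B, align 1] → 13; +3 pad (align 8); @16: offset [8B, align 8] → 24; size 24, align 8
@0: height [2B, align 2] → 2
@2: width [9B, align 1] → 11
+5 pad (align 8)
@16: mip_level [8B, align 8] → 24
@24: pitch [4B, align 4] → 28
@28: stride [4B, align 4] → 32
@32: depth [2B, align 2] → 34
+6 pad (align 8)
@40: format [8B, align 8] → 48
@48: layer [1B, align 1] → 49
+7 pad (align 8)
@56: channels [24B, align 8] → 80
size 80, align 8
— Descriptor2 —
@0: channels [24B, align 8] → 24
@24: layer [1B, align 1] → 25
+7 pad (align 8)
@32: format [8B, align 8] → 40
@40: mip_level [8B, align 8] → 48
@48: width [9B, align 1] → 57
+1 pad (align 2)
@58: height [2B, align 2] → 60
@60: stride [4B, align 4] → 64
@64: depth [2B, align 2] → 66
+2 pad (align 4)
@68: pitch [4B, align 4] → 72
size 72, align 8
80 − 72 = 8

8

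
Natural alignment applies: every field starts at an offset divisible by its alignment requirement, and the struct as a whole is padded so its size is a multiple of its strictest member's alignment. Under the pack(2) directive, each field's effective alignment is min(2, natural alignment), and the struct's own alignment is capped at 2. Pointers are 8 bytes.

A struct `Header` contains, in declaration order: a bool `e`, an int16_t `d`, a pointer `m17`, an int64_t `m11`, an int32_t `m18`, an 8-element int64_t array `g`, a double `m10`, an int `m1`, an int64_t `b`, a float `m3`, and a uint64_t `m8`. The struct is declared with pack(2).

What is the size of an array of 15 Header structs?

1800

@0: e [1B, align 1] → 1
+1 pad (align 2)
@2: d [2B, align 2] → 4
@4: m17 [8B, align 2] → 12
@12: m11 [8B, align 2] → 20
@20: m18 [4B, align 2] → 24
@24: g [64B, align 2] → 88
@88: m10 [8B, align 2] → 96
@96: m1 [4B, align 2] → 100
@100: b [8B, align 2] → 108
@108: m3 [4B, align 2] → 112
@112: m8 [8B, align 2] → 120
size 120, align 2
array of 15: 15 × 120 = 1800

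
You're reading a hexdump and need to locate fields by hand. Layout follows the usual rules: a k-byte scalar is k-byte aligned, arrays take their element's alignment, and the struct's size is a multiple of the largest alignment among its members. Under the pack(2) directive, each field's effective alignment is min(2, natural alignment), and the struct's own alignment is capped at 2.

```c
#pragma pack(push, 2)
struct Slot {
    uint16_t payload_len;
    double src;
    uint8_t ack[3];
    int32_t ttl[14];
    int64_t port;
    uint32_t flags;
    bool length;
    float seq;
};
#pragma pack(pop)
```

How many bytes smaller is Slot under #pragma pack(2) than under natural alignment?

natural layout:
  @0: payload_len [2B, align 2] → 2
  +6 pad (align 8)
  @8: src [8B, align 8] → 16
  @16: ack [3B, align 1] → 19
  +1 pad (align 4)
  @20: ttl [56B, align 4] → 76
  +4 pad (align 8)
  @80: port [8B, align 8] → 88
  @88: flags [4B, align 4] → 92
  @92: length [1B, align 1] → 93
  +3 pad (align 4)
  @96: seq [4B, align 4] → 100
  +4 tail pad (align 8)
  size 104, align 8
packed(2) layout:
  @0: payload_len [2B, align 2] → 2
  @2: src [8B, align 2] → 10
  @10: ack [3B, align 1] → 13
  +1 pad (align 2)
  @14: ttl [56B, align 2] → 70
  @70: port [8B, align 2] → 78
  @78: flags [4B, align 2] → 82
  @82: length [1B, align 1] → 83
  +1 pad (align 2)
  @84: seq [4B, align 2] → 88
  size 88, align 2
104 − 88 = 16

16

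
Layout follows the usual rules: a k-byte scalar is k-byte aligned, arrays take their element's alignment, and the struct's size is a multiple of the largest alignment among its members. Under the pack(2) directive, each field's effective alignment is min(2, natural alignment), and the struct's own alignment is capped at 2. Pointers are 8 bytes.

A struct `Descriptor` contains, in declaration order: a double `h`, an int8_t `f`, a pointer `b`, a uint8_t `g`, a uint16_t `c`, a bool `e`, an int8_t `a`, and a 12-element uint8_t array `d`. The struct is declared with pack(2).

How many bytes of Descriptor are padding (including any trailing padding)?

2

h at 0 (size 8, align 2) → ends 8
f at 8 (size 1, align 1) → ends 9
pad 1 to align 2 for b
b at 10 (size 8, align 2) → ends 18
g at 18 (size 1, align 1) → ends 19
pad 1 to align 2 for c
c at 20 (size 2, align 2) → ends 22
e at 22 (size 1, align 1) → ends 23
a at 23 (size 1, align 1) → ends 24
d at 24 (size 12, align 1) → ends 36
total 36 bytes, alignment 2
data bytes 34, size 36 → padding 2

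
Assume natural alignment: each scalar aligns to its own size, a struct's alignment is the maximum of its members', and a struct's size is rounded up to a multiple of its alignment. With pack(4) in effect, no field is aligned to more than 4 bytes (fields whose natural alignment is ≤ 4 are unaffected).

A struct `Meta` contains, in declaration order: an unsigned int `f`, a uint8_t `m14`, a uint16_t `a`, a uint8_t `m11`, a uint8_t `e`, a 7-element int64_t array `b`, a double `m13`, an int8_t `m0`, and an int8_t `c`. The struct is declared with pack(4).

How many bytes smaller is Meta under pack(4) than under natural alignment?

8

natural layout:
  @0: f [4B, align 4] → 4
  @4: m14 [1B, align 1] → 5
  +1 pad (align 2)
  @6: a [2B, align 2] → 8
  @8: m11 [1B, align 1] → 9
  @9: e [1B, align 1] → 10
  +6 pad (align 8)
  @16: b [56B, align 8] → 72
  @72: m13 [8B, align 8] → 80
  @80: m0 [1B, align 1] → 81
  @81: c [1B, align 1] → 82
  +6 tail pad (align 8)
  size 88, align 8
packed(4) layout:
  @0: f [4B, align 4] → 4
  @4: m14 [1B, align 1] → 5
  +1 pad (align 2)
  @6: a [2B, align 2] → 8
  @8: m11 [1B, align 1] → 9
  @9: e [1B, align 1] → 10
  +2 pad (align 4)
  @12: b [56B, align 4] → 68
  @68: m13 [8B, align 4] → 76
  @76: m0 [1B, align 1] → 77
  @77: c [1B, align 1] → 78
  +2 tail pad (align 4)
  size 80, align 4
88 − 80 = 8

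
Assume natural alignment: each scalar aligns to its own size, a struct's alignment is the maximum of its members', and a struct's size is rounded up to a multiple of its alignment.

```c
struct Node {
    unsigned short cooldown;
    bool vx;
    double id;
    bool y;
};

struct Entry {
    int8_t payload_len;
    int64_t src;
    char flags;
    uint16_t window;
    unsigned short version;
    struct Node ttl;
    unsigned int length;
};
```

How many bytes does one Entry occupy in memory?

Node: cooldown at 0 (size 2, align 2) → ends 2; vx at 2 (size 1, align 1) → ends 3; pad 5 to align 8 for id; id at 8 (size 8, align 8) → ends 16; y at 16 (size 1, align 1) → ends 17; tail pad 7 to reach multiple of 8; total 24 bytes, alignment 8
payload_len at 0 (size 1, align 1) → ends 1
pad 7 to align 8 for src
src at 8 (size 8, align 8) → ends 16
flags at 16 (size 1, align 1) → ends 17
pad 1 to align 2 for window
window at 18 (size 2, align 2) → ends 20
version at 20 (size 2, align 2) → ends 22
pad 2 to align 8 for ttl
ttl at 24 (size 24, align 8) → ends 48
length at 48 (size 4, align 4) → ends 52
tail pad 4 to reach multiple of 8
total 56 bytes, alignment 8

56 bytes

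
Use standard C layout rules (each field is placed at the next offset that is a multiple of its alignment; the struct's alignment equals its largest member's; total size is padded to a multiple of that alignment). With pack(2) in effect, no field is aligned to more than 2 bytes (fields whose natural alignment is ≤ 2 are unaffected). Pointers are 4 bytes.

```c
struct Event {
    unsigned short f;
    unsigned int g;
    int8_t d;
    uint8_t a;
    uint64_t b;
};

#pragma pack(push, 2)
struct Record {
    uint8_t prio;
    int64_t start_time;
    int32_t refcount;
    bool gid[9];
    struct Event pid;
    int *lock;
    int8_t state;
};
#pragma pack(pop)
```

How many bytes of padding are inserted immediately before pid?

1

Event: @0: f [2B, align 2] → 2; +2 pad (align 4); @4: g [4B, align 4] → 8; @8: d [1B, align 1] → 9; @9: a [1B, align 1] → 10; +6 pad (align 8); @16: b [8B, align 8] → 24; size 24, align 8
@0: prio [1B, align 1] → 1
+1 pad (align 2)
@2: start_time [8B, align 2] → 10
@10: refcount [4B, align 2] → 14
@14: gid [9B, align 1] → 23
+1 pad (align 2)
@24: pid [24B, align 2] → 48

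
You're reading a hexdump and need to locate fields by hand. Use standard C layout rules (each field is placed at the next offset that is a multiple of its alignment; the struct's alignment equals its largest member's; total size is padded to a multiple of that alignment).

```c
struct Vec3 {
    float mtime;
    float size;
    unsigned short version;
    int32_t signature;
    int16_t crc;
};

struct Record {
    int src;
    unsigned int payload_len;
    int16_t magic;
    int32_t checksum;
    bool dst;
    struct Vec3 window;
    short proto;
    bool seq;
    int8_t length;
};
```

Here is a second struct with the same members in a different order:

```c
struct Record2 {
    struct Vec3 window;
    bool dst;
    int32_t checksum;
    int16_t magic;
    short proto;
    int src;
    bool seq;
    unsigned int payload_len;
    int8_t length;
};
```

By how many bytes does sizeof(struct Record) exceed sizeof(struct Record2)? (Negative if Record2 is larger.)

-4

Vec3: 0..4  mtime  (4B, 4-aligned); 4..8  size  (4B, 4-aligned); 8..10  version  (2B, 2-aligned); 10..12  -- padding (2B); 12..16  signature  (4B, 4-aligned); 16..18  crc  (2B, 2-aligned); 18..20  -- tail padding (2B); sizeof = 20, alignof = 4
0..4  src  (4B, 4-aligned)
4..8  payload_len  (4B, 4-aligned)
8..10  magic  (2B, 2-aligned)
10..12  -- padding (2B)
12..16  checksum  (4B, 4-aligned)
16..17  dst  (1B, 1-aligned)
17..20  -- padding (3B)
20..40  window  (20B, 4-aligned)
40..42  proto  (2B, 2-aligned)
42..43  seq  (1B, 1-aligned)
43..44  length  (1B, 1-aligned)
sizeof = 44, alignof = 4
— Record2 —
0..20  window  (20B, 4-aligned)
20..21  dst  (1B, 1-aligned)
21..24  -- padding (3B)
24..28  checksum  (4B, 4-aligned)
28..30  magic  (2B, 2-aligned)
30..32  proto  (2B, 2-aligned)
32..36  src  (4B, 4-aligned)
36..37  seq  (1B, 1-aligned)
37..40  -- padding (3B)
40..44  payload_len  (4B, 4-aligned)
44..45  length  (1B, 1-aligned)
45..48  -- tail padding (3B)
sizeof = 48, alignof = 4
44 − 48 = -4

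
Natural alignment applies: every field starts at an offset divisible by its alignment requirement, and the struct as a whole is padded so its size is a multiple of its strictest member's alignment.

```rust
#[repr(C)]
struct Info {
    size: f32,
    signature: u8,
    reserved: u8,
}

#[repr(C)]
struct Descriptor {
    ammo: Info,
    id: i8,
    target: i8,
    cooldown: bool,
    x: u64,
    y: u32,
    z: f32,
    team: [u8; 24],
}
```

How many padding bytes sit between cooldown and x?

Info: 0..4  size  (4B, 4-aligned); 4..5  signature  (1B, 1-aligned); 5..6  reserved  (1B, 1-aligned); 6..8  -- tail padding (2B); sizeof = 8, alignof = 4
0..8  ammo  (8B, 4-aligned)
8..9  id  (1B, 1-aligned)
9..10  target  (1B, 1-aligned)
10..11  cooldown  (1B, 1-aligned)
11..16  -- padding (5B)
16..24  x  (8B, 8-aligned)

5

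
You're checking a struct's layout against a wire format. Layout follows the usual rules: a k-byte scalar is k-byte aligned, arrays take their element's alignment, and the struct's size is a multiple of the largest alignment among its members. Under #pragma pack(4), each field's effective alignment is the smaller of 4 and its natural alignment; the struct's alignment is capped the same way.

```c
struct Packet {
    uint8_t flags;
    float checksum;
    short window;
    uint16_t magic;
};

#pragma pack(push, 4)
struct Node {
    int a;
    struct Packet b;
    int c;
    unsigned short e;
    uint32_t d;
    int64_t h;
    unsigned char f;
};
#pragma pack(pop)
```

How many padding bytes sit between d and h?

Packet: 0..1  flags  (1B, 1-aligned); 1..4  -- padding (3B); 4..8  checksum  (4B, 4-aligned); 8..10  window  (2B, 2-aligned); 10..12  magic  (2B, 2-aligned); sizeof = 12, alignof = 4
0..4  a  (4B, 4-aligned)
4..16  b  (12B, 4-aligned)
16..20  c  (4B, 4-aligned)
20..22  e  (2B, 2-aligned)
22..24  -- padding (2B)
24..28  d  (4B, 4-aligned)
28..36  h  (8B, 4-aligned)

0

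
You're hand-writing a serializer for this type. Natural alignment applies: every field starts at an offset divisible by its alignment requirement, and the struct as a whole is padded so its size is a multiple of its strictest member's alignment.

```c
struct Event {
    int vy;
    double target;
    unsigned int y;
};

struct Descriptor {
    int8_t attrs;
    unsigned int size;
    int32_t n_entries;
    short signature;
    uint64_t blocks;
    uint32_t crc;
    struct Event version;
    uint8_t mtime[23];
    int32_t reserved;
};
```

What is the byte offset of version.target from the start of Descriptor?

40

Event: 0..4  vy  (4B, 4-aligned); 4..8  -- padding (4B); 8..16  target  (8B, 8-aligned); 16..20  y  (4B, 4-aligned); 20..24  -- tail padding (4B); sizeof = 24, alignof = 8
0..1  attrs  (1B, 1-aligned)
1..4  -- padding (3B)
4..8  size  (4B, 4-aligned)
8..12  n_entries  (4B, 4-aligned)
12..14  signature  (2B, 2-aligned)
14..16  -- padding (2B)
16..24  blocks  (8B, 8-aligned)
24..28  crc  (4B, 4-aligned)
28..32  -- padding (4B)
32..56  version  (24B, 8-aligned)
within Event: target at 8
32 + 8 = 40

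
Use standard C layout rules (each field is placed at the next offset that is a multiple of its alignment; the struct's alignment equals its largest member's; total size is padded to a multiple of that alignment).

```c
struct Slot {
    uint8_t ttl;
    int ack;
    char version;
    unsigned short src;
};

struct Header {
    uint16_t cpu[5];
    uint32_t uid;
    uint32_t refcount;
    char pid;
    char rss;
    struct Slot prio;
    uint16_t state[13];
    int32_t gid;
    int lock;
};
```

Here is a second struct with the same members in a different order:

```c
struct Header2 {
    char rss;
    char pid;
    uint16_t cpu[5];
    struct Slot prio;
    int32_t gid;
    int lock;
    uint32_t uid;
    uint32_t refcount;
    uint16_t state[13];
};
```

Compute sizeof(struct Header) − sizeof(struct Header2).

4

Slot: @0: ttl [1B, align 1] → 1; +3 pad (align 4); @4: ack [4B, align 4] → 8; @8: version [1B, align 1] → 9; +1 pad (align 2); @10: src [2B, align 2] → 12; size 12, align 4
@0: cpu [10B, align 2] → 10
+2 pad (align 4)
@12: uid [4B, align 4] → 16
@16: refcount [4B, align 4] → 20
@20: pid [1B, align 1] → 21
@21: rss [1B, align 1] → 22
+2 pad (align 4)
@24: prio [12B, align 4] → 36
@36: state [26B, align 2] → 62
+2 pad (align 4)
@64: gid [4B, align 4] → 68
@68: lock [4B, align 4] → 72
size 72, align 4
— Header2 —
@0: rss [1B, align 1] → 1
@1: pid [1B, align 1] → 2
@2: cpu [10B, align 2] → 12
@12: prio [12B, align 4] → 24
@24: gid [4B, align 4] → 28
@28: lock [4B, align 4] → 32
@32: uid [4B, align 4] → 36
@36: refcount [4B, align 4] → 40
@40: state [26B, align 2] → 66
+2 tail pad (align 4)
size 68, align 4
72 − 68 = 4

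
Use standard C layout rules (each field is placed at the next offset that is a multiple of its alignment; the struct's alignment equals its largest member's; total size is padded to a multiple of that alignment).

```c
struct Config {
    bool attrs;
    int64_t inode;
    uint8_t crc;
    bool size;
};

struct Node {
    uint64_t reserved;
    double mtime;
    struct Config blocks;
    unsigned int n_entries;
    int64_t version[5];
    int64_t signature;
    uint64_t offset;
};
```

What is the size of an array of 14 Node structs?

Config: @0: attrs [1B, align 1] → 1; +7 pad (align 8); @8: inode [8B, align 8] → 16; @16: crc [1B, align 1] → 17; @17: size [1B, align 1] → 18; +6 tail pad (align 8); size 24, align 8
@0: reserved [8B, align 8] → 8
@8: mtime [8B, align 8] → 16
@16: blocks [24B, align 8] → 40
@40: n_entries [4B, align 4] → 44
+4 pad (align 8)
@48: version [40B, align 8] → 88
@88: signature [8B, align 8] → 96
@96: offset [8B, align 8] → 104
size 104, align 8
array of 14: 14 × 104 = 1456

1456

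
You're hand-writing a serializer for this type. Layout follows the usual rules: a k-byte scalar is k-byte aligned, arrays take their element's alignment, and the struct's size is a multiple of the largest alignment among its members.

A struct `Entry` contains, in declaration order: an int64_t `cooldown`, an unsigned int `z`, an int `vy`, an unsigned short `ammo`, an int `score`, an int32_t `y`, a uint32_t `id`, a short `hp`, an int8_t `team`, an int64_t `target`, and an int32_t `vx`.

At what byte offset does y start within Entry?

24

@0: cooldown [8B, align 8] → 8
@8: z [4B, align 4] → 12
@12: vy [4B, align 4] → 16
@16: ammo [2B, align 2] → 18
+2 pad (align 4)
@20: score [4B, align 4] → 24
@24: y [4B, align 4] → 28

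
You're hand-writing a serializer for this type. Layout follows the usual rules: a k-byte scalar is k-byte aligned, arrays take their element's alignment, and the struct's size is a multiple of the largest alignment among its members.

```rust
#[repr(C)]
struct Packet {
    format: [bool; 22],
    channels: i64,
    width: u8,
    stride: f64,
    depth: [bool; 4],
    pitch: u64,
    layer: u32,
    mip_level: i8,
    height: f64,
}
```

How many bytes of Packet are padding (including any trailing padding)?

16

format at 0 (size 22, align 1) → ends 22
pad 2 to align 8 for channels
channels at 24 (size 8, align 8) → ends 32
width at 32 (size 1, align 1) → ends 33
pad 7 to align 8 for stride
stride at 40 (size 8, align 8) → ends 48
depth at 48 (size 4, align 1) → ends 52
pad 4 to align 8 for pitch
pitch at 56 (size 8, align 8) → ends 64
layer at 64 (size 4, align 4) → ends 68
mip_level at 68 (size 1, align 1) → ends 69
pad 3 to align 8 for height
height at 72 (size 8, align 8) → ends 80
total 80 bytes, alignment 8
data bytes 64, size 80 → padding 16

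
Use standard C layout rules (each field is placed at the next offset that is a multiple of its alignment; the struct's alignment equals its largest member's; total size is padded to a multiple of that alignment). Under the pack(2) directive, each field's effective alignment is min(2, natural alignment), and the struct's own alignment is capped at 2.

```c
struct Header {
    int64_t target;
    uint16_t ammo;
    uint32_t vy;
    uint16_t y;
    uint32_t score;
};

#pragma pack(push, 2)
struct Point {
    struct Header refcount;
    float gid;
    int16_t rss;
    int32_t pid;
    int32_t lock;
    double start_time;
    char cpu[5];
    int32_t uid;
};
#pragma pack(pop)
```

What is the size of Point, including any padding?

56

Header: 0..8  target  (8B, 8-aligned); 8..10  ammo  (2B, 2-aligned); 10..12  -- padding (2B); 12..16  vy  (4B, 4-aligned); 16..18  y  (2B, 2-aligned); 18..20  -- padding (2B); 20..24  score  (4B, 4-aligned); sizeof = 24, alignof = 8
0..24  refcount  (24B, 2-aligned)
24..28  gid  (4B, 2-aligned)
28..30  rss  (2B, 2-aligned)
30..34  pid  (4B, 2-aligned)
34..38  lock  (4B, 2-aligned)
38..46  start_time  (8B, 2-aligned)
46..51  cpu  (5B, 1-aligned)
51..52  -- padding (1B)
52..56  uid  (4B, 2-aligned)
sizeof = 56, alignof = 2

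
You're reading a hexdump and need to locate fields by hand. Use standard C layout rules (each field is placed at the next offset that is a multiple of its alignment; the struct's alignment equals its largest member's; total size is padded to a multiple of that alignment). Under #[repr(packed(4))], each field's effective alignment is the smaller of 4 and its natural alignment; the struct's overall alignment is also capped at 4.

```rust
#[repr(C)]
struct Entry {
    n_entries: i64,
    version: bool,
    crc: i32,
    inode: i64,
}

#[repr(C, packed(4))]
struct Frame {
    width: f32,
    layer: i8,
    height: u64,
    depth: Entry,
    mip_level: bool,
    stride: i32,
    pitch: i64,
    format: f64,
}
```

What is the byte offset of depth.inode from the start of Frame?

32

Entry: n_entries at 0 (size 8, align 8) → ends 8; version at 8 (size 1, align 1) → ends 9; pad 3 to align 4 for crc; crc at 12 (size 4, align 4) → ends 16; inode at 16 (size 8, align 8) → ends 24; total 24 bytes, alignment 8
width at 0 (size 4, align 4) → ends 4
layer at 4 (size 1, align 1) → ends 5
pad 3 to align 4 for height
height at 8 (size 8, align 4) → ends 16
depth at 16 (size 24, align 4) → ends 40
within Entry: inode at 16
16 + 16 = 32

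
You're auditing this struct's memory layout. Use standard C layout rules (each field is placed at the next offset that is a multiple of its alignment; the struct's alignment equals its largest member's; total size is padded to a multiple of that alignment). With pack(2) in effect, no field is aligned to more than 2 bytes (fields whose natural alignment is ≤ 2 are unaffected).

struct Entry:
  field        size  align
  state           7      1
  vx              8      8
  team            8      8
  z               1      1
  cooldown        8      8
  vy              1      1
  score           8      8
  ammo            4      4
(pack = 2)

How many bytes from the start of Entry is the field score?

state at 0 (size 7, align 1) → ends 7
pad 1 to align 2 for vx
vx at 8 (size 8, align 2) → ends 16
team at 16 (size 8, align 2) → ends 24
z at 24 (size 1, align 1) → ends 25
pad 1 to align 2 for cooldown
cooldown at 26 (size 8, align 2) → ends 34
vy at 34 (size 1, align 1) → ends 35
pad 1 to align 2 for score
score at 36 (size 8, align 2) → ends 44

36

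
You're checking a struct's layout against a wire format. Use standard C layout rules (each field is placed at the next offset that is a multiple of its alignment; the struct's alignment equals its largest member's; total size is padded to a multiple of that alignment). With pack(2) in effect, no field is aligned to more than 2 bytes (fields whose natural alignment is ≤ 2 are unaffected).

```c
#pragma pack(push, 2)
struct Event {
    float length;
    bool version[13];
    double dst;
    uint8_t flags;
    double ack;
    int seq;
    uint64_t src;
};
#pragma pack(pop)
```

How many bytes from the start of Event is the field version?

length at 0 (size 4, align 2) → ends 4
version at 4 (size 13, align 1) → ends 17

4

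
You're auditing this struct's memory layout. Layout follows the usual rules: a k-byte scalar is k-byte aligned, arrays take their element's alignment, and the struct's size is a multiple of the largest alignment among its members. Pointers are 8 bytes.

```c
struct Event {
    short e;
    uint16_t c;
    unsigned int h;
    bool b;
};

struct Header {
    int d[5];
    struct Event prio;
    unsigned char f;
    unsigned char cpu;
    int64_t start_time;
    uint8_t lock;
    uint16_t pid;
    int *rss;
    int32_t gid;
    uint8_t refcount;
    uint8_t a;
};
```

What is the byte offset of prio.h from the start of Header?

24

Event: 0..2  e  (2B, 2-aligned); 2..4  c  (2B, 2-aligned); 4..8  h  (4B, 4-aligned); 8..9  b  (1B, 1-aligned); 9..12  -- tail padding (3B); sizeof = 12, alignof = 4
0..20  d  (20B, 4-aligned)
20..32  prio  (12B, 4-aligned)
within Event: h at 4
20 + 4 = 24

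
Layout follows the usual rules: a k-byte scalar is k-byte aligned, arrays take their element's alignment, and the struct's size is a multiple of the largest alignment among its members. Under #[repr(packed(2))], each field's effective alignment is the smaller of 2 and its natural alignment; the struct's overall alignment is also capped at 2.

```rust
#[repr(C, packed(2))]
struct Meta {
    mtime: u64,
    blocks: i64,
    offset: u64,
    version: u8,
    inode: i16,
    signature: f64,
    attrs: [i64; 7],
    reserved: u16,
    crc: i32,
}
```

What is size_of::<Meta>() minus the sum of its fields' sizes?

1

@0: mtime [8B, align 2] → 8
@8: blocks [8B, align 2] → 16
@16: offset [8B, align 2] → 24
@24: version [1B, align 1] → 25
+1 pad (align 2)
@26: inode [2B, align 2] → 28
@28: signature [8B, align 2] → 36
@36: attrs [56B, align 2] → 92
@92: reserved [2B, align 2] → 94
@94: crc [4B, align 2] → 98
size 98, align 2
data bytes 97, size 98 → padding 1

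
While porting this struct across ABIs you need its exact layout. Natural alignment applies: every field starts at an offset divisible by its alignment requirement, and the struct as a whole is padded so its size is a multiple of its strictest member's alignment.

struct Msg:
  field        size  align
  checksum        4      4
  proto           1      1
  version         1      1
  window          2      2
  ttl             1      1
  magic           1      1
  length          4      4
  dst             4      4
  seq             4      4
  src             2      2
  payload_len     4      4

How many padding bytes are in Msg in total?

0..4  checksum  (4B, 4-aligned)
4..5  proto  (1B, 1-aligned)
5..6  version  (1B, 1-aligned)
6..8  window  (2B, 2-aligned)
8..9  ttl  (1B, 1-aligned)
9..10  magic  (1B, 1-aligned)
10..12  -- padding (2B)
12..16  length  (4B, 4-aligned)
16..20  dst  (4B, 4-aligned)
20..24  seq  (4B, 4-aligned)
24..26  src  (2B, 2-aligned)
26..28  -- padding (2B)
28..32  payload_len  (4B, 4-aligned)
sizeof = 32, alignof = 4
data bytes 28, size 32 → padding 4

4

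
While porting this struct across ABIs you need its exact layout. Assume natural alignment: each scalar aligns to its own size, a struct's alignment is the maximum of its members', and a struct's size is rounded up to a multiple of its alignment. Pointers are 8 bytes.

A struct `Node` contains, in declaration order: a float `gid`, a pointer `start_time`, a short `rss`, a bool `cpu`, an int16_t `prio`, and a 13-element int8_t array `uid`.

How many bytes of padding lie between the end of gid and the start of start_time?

0..4  gid  (4B, 4-aligned)
4..8  -- padding (4B)
8..16  start_time  (8B, 8-aligned)

4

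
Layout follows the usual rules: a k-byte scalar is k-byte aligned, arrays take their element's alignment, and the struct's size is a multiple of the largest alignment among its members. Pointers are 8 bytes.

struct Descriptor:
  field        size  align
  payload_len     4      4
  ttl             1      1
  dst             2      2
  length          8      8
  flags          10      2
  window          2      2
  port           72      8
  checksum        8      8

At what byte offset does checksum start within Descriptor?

@0: payload_len [4B, align 4] → 4
@4: ttl [1B, align 1] → 5
+1 pad (align 2)
@6: dst [2B, align 2] → 8
@8: length [8B, align 8] → 16
@16: flags [10B, align 2] → 26
@26: window [2B, align 2] → 28
+4 pad (align 8)
@32: port [72B, align 8] → 104
@104: checksum [8B, align 8] → 112

104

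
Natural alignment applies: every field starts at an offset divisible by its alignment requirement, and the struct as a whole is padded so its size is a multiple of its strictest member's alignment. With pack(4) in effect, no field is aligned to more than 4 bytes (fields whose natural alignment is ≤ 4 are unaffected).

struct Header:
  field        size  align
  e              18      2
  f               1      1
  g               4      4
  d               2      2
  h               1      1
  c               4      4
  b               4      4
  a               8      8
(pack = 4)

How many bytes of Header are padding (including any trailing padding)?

2

@0: e [18B, align 2] → 18
@18: f [1B, align 1] → 19
+1 pad (align 4)
@20: g [4B, align 4] → 24
@24: d [2B, align 2] → 26
@26: h [1B, align 1] → 27
+1 pad (align 4)
@28: c [4B, align 4] → 32
@32: b [4B, align 4] → 36
@36: a [8B, align 4] → 44
size 44, align 4
data bytes 42, size 44 → padding 2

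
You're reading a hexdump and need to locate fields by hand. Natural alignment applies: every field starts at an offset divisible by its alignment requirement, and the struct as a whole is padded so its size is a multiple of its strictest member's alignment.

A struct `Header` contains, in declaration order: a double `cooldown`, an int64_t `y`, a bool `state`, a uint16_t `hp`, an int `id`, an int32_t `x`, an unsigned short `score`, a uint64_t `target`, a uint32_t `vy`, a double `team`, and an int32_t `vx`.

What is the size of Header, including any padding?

0..8  cooldown  (8B, 8-aligned)
8..16  y  (8B, 8-aligned)
16..17  state  (1B, 1-aligned)
17..18  -- padding (1B)
18..20  hp  (2B, 2-aligned)
20..24  id  (4B, 4-aligned)
24..28  x  (4B, 4-aligned)
28..30  score  (2B, 2-aligned)
30..32  -- padding (2B)
32..40  target  (8B, 8-aligned)
40..44  vy  (4B, 4-aligned)
44..48  -- padding (4B)
48..56  team  (8B, 8-aligned)
56..60  vx  (4B, 4-aligned)
60..64  -- tail padding (4B)
sizeof = 64, alignof = 8

64 bytes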